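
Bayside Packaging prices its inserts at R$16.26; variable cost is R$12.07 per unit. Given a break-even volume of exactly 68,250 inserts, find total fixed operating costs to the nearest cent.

Unit CM = price − variable cost = R$16.26 − R$12.07 = R$4.19.
Since BE = FC / CM, FC = 68,250 × R$4.19 = R$285,967.50.

R$285,967.50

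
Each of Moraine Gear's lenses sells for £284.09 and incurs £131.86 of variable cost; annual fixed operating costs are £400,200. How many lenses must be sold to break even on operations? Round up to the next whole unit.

2,629 lenses

Contribution margin per unit = £284.09 − £131.86 = £152.23.
Break-even Q = £400,200 / £152.23 = 2,628.92 → 2,629 lenses.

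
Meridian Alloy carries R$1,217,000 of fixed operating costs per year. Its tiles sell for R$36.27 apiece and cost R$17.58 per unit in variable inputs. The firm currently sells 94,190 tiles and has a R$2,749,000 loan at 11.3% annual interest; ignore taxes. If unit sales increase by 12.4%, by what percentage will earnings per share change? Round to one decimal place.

+93.8%

Contribution at this volume is 94,190 × R$18.69 = R$1,760,411.10.
EBIT = R$1,760,411.10 − R$1,217,000 = R$543,411.10.
Interest = R$310,637.00, so EBIT − I = R$232,774.10.
DCL = total CM / (EBIT − I) = R$1,760,411.10 / R$232,774.10 = 7.5627.
%ΔEPS = DCL × %ΔSales = 7.5627 × +12.4% = +93.8%.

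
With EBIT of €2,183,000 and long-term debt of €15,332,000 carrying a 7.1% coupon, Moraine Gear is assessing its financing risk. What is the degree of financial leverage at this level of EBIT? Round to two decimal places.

1.99

Interest = €1,088,572.00.
DFL = EBIT ÷ (EBIT − I) = €2,183,000 ÷ (€2,183,000 − €1,088,572.00) = €2,183,000 ÷ €1,094,428.00 = 1.9946.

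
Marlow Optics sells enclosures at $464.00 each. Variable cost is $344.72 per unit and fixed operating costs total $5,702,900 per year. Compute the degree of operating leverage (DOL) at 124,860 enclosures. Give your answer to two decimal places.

Total contribution margin = 124,860 × $119.28 = $14,893,300.80.
Operating income = contribution − fixed costs = $14,893,300.80 − $5,702,900 = $9,190,400.80.
So DOL = total CM / EBIT = $14,893,300.80 / $9,190,400.80 = 1.6205.

1.62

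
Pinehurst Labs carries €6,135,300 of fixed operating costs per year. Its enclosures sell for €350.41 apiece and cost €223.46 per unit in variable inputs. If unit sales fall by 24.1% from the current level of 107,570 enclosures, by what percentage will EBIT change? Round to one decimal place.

-43.8%

Contribution at this volume is 107,570 × €126.95 = €13,656,011.50.
Subtracting fixed costs: EBIT = €13,656,011.50 − €6,135,300 = €7,520,711.50.
Degree of operating leverage = €13,656,011.50 / €7,520,711.50 = 1.8158.
%ΔEBIT = DOL × %ΔSales = 1.8158 × -24.1% = -43.8%.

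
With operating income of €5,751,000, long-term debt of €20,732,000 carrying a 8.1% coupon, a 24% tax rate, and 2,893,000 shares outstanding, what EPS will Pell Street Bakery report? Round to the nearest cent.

€1.07

Interest = €1,679,292.00, so EBT = €5,751,000 − €1,679,292.00 = €4,071,708.00.
Net income = €4,071,708.00 × (1 − 0.24) = €3,094,498.08.
Per share: €3,094,498.08 / 2,893,000 shares = €1.07.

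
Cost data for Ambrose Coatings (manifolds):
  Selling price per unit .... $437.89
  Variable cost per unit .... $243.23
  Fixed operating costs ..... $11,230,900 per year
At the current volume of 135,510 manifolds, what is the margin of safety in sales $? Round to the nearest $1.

Each unit contributes $437.89 − $243.23 = $194.66. Break-even units = $11,230,900 ÷ $194.66 = 57,694.96; break-even revenue = 57,694.96 × $437.89 = $25,264,043.98.
Current sales = 135,510 × $437.89 = $59,338,473.90.
Margin of safety = $59,338,473.90 − $25,264,043.98 = $34,074,430.

$34,074,430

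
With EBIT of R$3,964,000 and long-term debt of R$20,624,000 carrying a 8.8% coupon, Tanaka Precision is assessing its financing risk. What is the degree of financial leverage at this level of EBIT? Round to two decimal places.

Interest = R$1,814,912.00.
Degree of financial leverage = EBIT / (EBIT − interest) = R$3,964,000 / R$2,149,088.00 = 1.8445.

1.84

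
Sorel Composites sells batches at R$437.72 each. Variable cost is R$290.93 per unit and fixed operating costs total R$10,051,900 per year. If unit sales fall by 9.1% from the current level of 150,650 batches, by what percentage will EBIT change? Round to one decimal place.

Total contribution margin = 150,650 × R$146.79 = R$22,113,913.50.
Subtracting fixed costs: EBIT = R$22,113,913.50 − R$10,051,900 = R$12,062,013.50.
So DOL = total CM / EBIT = R$22,113,913.50 / R$12,062,013.50 = 1.8334.
%ΔEBIT = DOL × %ΔSales = 1.8334 × -9.1% = -16.7%.

-16.7%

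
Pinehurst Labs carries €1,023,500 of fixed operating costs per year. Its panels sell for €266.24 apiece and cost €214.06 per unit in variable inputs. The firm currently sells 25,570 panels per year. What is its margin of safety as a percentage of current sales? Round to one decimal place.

23.3%

Contribution margin per unit = €266.24 − €214.06 = €52.18. Break-even units = €1,023,500 ÷ €52.18 = 19,614.79; break-even revenue = 19,614.79 × €266.24 = €5,222,243.00.
Current sales = 25,570 × €266.24 = €6,807,756.80.
Margin of safety = (€6,807,756.80 − €5,222,243.00) ÷ €6,807,756.80 = 23.3%.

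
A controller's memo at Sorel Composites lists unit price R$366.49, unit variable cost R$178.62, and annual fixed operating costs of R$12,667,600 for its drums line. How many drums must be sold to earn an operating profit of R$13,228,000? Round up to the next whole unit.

Contribution margin per unit = R$366.49 − R$178.62 = R$187.87.
Units = (FC + target) / CM = (R$12,667,600 + R$13,228,000) / R$187.87 = 137,837.87, so 137,838 drums.

137,838 drums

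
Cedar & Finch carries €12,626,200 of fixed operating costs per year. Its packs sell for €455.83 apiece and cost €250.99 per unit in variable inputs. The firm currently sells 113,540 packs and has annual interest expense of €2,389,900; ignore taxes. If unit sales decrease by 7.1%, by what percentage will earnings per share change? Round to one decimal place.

Total contribution margin = 113,540 × €204.84 = €23,257,533.60.
Operating income = contribution − fixed costs = €23,257,533.60 − €12,626,200 = €10,631,333.60.
Interest = €2,389,900.00, so EBIT − I = €8,241,433.60.
DCL = total CM / (EBIT − I) = €23,257,533.60 / €8,241,433.60 = 2.8220.
EPS therefore changes by 2.8220 × (-7.1%) = -20.0%.

-20.0%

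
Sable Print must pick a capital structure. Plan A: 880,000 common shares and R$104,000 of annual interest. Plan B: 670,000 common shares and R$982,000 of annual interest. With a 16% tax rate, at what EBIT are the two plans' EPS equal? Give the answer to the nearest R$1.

At indifference, (EBIT − 104,000)(1 − t)/880,000 = (EBIT − 982,000)(1 − t)/670,000.
Cancelling (1 − t) and cross-multiplying: 670,000·(EBIT − 104,000) = 880,000·(EBIT − 982,000).
EBIT × (880,000 − 670,000) = 982,000 × 880,000 − 104,000 × 670,000 = 794,480,000,000, so EBIT = 794,480,000,000 ÷ 210,000 = 3,783,238.10.

R$3,783,238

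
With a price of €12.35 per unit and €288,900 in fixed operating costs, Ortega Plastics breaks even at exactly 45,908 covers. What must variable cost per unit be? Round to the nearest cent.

Contribution per unit must be FC / Q = €288,900 / 45,908 = €6.2930.
Variable cost per unit = €12.35 − €6.2930 = €6.06.

€6.06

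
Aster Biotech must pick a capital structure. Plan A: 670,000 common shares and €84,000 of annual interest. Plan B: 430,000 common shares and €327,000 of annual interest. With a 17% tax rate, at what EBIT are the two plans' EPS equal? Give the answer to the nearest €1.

€762,375

Set EPS_A = EPS_B: (EBIT − €84,000)(1 − 0.17) ÷ 670,000 = (EBIT − €327,000)(1 − 0.17) ÷ 430,000.
Cancelling (1 − t) and cross-multiplying: 430,000·(EBIT − 84,000) = 670,000·(EBIT − 327,000).
Solving, EBIT = (327,000·670,000 − 84,000·430,000) / (670,000 − 430,000) = 182,970,000,000 / 240,000 = 762,375.00.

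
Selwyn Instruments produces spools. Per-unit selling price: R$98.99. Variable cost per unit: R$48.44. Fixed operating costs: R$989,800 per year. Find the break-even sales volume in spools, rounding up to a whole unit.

19,581 spools

Each unit contributes R$98.99 − R$48.44 = R$50.55.
Units to break even: R$989,800 ÷ R$50.55 = 19,580.61, rounded up to 19,581.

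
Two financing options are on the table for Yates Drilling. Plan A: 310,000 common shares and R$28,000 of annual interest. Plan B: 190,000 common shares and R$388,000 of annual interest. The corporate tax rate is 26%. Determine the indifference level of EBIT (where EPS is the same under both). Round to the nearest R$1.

R$958,000

Set EPS_A = EPS_B: (EBIT − R$28,000)(1 − 0.26) ÷ 310,000 = (EBIT − R$388,000)(1 − 0.26) ÷ 190,000.
Cancelling (1 − t) and cross-multiplying: 190,000·(EBIT − 28,000) = 310,000·(EBIT − 388,000).
Solving, EBIT = (388,000·310,000 − 28,000·190,000) / (310,000 − 190,000) = 114,960,000,000 / 120,000 = 958,000.00.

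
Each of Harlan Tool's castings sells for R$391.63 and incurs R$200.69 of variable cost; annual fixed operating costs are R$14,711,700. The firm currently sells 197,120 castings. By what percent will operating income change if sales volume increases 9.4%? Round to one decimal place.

+15.4%

Total contribution margin = 197,120 × R$190.94 = R$37,638,092.80.
Operating income = contribution − fixed costs = R$37,638,092.80 − R$14,711,700 = R$22,926,392.80.
DOL = contribution ÷ EBIT = R$37,638,092.80 ÷ R$22,926,392.80 = 1.6417.
Operating income changes by 1.6417 × +9.4% = +15.4%.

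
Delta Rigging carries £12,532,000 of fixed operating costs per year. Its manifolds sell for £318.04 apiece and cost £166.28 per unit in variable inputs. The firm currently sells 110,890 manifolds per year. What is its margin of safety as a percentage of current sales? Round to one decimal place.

Unit CM = price − variable cost = £318.04 − £166.28 = £151.76. Break-even units = £12,532,000 ÷ £151.76 = 82,577.75; break-even revenue = 82,577.75 × £318.04 = £26,263,028.99.
Current sales = 110,890 × £318.04 = £35,267,455.60.
Margin of safety = (£35,267,455.60 − £26,263,028.99) ÷ £35,267,455.60 = 25.5%.

25.5%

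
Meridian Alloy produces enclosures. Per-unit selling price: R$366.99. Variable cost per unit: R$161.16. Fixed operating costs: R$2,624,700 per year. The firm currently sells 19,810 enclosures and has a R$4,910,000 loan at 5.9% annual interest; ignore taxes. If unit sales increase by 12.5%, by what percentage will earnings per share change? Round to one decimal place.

+43.8%

Contribution at this volume is 19,810 × R$205.83 = R$4,077,492.30.
EBIT = R$4,077,492.30 − R$2,624,700 = R$1,452,792.30.
Interest = R$289,690.00, so EBIT − I = R$1,163,102.30.
Degree of combined leverage = contribution ÷ (EBIT − I) = R$4,077,492.30 ÷ R$1,163,102.30 = 3.5057.
EPS therefore changes by 3.5057 × (+12.5%) = +43.8%.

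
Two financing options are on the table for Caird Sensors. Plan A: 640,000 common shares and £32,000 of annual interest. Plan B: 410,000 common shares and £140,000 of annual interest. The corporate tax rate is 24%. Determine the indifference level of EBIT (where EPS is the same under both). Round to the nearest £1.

Set EPS_A = EPS_B: (EBIT − £32,000)(1 − 0.24) ÷ 640,000 = (EBIT − £140,000)(1 − 0.24) ÷ 410,000.
Cancelling (1 − t) and cross-multiplying: 410,000·(EBIT − 32,000) = 640,000·(EBIT − 140,000).
Solving, EBIT = (140,000·640,000 − 32,000·410,000) / (640,000 − 410,000) = 76,480,000,000 / 230,000 = 332,521.74.

£332,522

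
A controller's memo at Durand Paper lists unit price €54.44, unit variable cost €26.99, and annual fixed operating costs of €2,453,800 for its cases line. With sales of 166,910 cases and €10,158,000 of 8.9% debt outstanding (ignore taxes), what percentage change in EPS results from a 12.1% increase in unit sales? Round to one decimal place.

+45.3%

Contribution at this volume is 166,910 × €27.45 = €4,581,679.50.
EBIT = €4,581,679.50 − €2,453,800 = €2,127,879.50.
After interest of €904,062.00, pre-tax earnings = €1,223,817.50.
Degree of combined leverage = contribution ÷ (EBIT − I) = €4,581,679.50 ÷ €1,223,817.50 = 3.7438.
EPS therefore changes by 3.7438 × (+12.1%) = +45.3%.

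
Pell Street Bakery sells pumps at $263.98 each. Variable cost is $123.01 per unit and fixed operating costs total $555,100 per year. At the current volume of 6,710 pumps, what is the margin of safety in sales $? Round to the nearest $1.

Each unit contributes $263.98 − $123.01 = $140.97. Break-even units = $555,100 ÷ $140.97 = 3,937.72; break-even revenue = 3,937.72 × $263.98 = $1,039,478.60.
Actual sales revenue = 6,710 × $263.98 = $1,771,305.80.
Margin of safety = $1,771,305.80 − $1,039,478.60 = $731,827.

$731,827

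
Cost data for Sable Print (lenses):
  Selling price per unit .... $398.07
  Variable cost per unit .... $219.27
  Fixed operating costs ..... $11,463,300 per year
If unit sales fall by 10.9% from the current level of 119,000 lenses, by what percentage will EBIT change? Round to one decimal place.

-23.6%

Total contribution margin = 119,000 × $178.80 = $21,277,200.00.
Subtracting fixed costs: EBIT = $21,277,200.00 − $11,463,300 = $9,813,900.00.
Degree of operating leverage = $21,277,200.00 / $9,813,900.00 = 2.1681.
Operating income changes by 2.1681 × -10.9% = -23.6%.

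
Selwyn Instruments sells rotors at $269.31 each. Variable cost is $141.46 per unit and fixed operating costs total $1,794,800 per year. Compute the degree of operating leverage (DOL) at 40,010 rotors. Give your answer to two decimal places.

Contribution at this volume is 40,010 × $127.85 = $5,115,278.50.
EBIT = $5,115,278.50 − $1,794,800 = $3,320,478.50.
DOL = contribution ÷ EBIT = $5,115,278.50 ÷ $3,320,478.50 = 1.5405.

1.54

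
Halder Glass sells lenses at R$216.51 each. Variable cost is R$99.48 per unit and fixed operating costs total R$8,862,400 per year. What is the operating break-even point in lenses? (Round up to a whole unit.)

75,728 lenses

Contribution margin per unit = R$216.51 − R$99.48 = R$117.03.
Units to break even: R$8,862,400 ÷ R$117.03 = 75,727.59, rounded up to 75,728.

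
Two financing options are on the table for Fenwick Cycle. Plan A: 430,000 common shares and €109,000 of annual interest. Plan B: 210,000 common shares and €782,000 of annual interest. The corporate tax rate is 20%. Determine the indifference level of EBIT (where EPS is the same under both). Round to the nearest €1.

At indifference, (EBIT − 109,000)(1 − t)/430,000 = (EBIT − 782,000)(1 − t)/210,000.
Cancelling (1 − t) and cross-multiplying: 210,000·(EBIT − 109,000) = 430,000·(EBIT − 782,000).
Solving, EBIT = (782,000·430,000 − 109,000·210,000) / (430,000 − 210,000) = 313,370,000,000 / 220,000 = 1,424,409.09.

€1,424,409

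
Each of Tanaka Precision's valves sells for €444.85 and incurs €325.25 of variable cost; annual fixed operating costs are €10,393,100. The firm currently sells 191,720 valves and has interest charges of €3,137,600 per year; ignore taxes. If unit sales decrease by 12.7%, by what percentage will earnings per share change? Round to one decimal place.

Contribution at this volume is 191,720 × €119.60 = €22,929,712.00.
Operating income = contribution − fixed costs = €22,929,712.00 − €10,393,100 = €12,536,612.00.
After interest of €3,137,600.00, pre-tax earnings = €9,399,012.00.
Degree of combined leverage = contribution ÷ (EBIT − I) = €22,929,712.00 ÷ €9,399,012.00 = 2.4396.
%ΔEPS = DCL × %ΔSales = 2.4396 × -12.7% = -31.0%.

-31.0%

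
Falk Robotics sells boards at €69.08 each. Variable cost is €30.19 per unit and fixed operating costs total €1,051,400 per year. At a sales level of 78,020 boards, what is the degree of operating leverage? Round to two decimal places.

1.53

At 78,020 units, contribution = 78,020 × €38.89 = €3,034,197.80.
Subtracting fixed costs: EBIT = €3,034,197.80 − €1,051,400 = €1,982,797.80.
So DOL = total CM / EBIT = €3,034,197.80 / €1,982,797.80 = 1.5303.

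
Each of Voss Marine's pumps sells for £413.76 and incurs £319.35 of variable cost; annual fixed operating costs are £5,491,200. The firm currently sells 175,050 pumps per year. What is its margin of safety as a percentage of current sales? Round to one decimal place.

66.8%

Contribution margin per unit = £413.76 − £319.35 = £94.41. Break-even units = £5,491,200 ÷ £94.41 = 58,163.33; break-even revenue = 58,163.33 × £413.76 = £24,065,659.49.
Current sales = 175,050 × £413.76 = £72,428,688.00.
Margin of safety = (£72,428,688.00 − £24,065,659.49) ÷ £72,428,688.00 = 66.8%.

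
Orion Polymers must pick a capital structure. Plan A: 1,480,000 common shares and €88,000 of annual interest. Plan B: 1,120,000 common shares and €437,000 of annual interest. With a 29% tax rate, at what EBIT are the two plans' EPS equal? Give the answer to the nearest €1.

Set EPS_A = EPS_B: (EBIT − €88,000)(1 − 0.29) ÷ 1,480,000 = (EBIT − €437,000)(1 − 0.29) ÷ 1,120,000.
The (1 − t) factor cancels: (EBIT − 88,000) × 1,120,000 = (EBIT − 437,000) × 1,480,000.
EBIT × (1,480,000 − 1,120,000) = 437,000 × 1,480,000 − 88,000 × 1,120,000 = 548,200,000,000, so EBIT = 548,200,000,000 ÷ 360,000 = 1,522,777.78.

€1,522,778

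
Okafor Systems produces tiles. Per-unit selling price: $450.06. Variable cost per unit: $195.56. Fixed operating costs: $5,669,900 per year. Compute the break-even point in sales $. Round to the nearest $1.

$10,026,700

Contribution margin per unit = $450.06 − $195.56 = $254.50, a CM ratio of $254.50 ÷ $450.06 = 0.5655.
Break-even revenue = fixed costs × price ÷ CM = $5,669,900 × $450.06 ÷ $254.50 = $10,026,700.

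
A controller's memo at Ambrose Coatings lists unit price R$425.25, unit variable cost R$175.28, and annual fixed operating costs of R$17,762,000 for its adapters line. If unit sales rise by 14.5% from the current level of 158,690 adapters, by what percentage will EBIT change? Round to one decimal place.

+26.3%

At 158,690 units, contribution = 158,690 × R$249.97 = R$39,667,739.30.
Subtracting fixed costs: EBIT = R$39,667,739.30 − R$17,762,000 = R$21,905,739.30.
DOL = contribution ÷ EBIT = R$39,667,739.30 ÷ R$21,905,739.30 = 1.8108.
So EBIT moves 1.8108 × (+14.5%) = +26.3%.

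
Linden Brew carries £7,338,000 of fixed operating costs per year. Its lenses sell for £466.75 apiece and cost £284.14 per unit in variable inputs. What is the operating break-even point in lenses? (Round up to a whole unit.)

40,184 lenses

Each unit contributes £466.75 − £284.14 = £182.61.
Break-even volume = fixed costs ÷ CM per unit = £7,338,000 ÷ £182.61 = 40,184.00, so 40,184 lenses.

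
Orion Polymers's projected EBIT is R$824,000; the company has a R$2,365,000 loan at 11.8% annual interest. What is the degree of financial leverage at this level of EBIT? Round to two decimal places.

Annual interest charges come to R$279,070.00.
DFL = EBIT ÷ (EBIT − I) = R$824,000 ÷ (R$824,000 − R$279,070.00) = R$824,000 ÷ R$544,930.00 = 1.5121.

1.51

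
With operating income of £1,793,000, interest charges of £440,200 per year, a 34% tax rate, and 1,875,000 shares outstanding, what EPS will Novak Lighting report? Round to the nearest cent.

Pre-tax income = £1,793,000 − £440,200.00 = £1,352,800.00.
Net income = £1,352,800.00 × (1 − 0.34) = £892,848.00.
EPS = £892,848.00 ÷ 1,875,000 = £0.48.

£0.48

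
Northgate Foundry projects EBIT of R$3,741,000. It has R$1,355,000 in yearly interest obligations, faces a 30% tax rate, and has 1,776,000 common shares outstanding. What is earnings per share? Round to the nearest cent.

Interest = R$1,355,000.00, so EBT = R$3,741,000 − R$1,355,000.00 = R$2,386,000.00.
After tax at 30%: net income = R$2,386,000.00 × 0.70 = R$1,670,200.00.
Per share: R$1,670,200.00 / 1,776,000 shares = R$0.94.

R$0.94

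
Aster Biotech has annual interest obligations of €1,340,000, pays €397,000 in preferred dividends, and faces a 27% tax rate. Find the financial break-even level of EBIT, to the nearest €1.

€1,883,836

Grossing the preferred dividend up to pre-tax terms: €397,000 / (1 − 0.27) = €543,835.62.
EPS = 0 when EBIT covers interest plus the pre-tax preferred burden: €1,340,000 + €543,835.62 = €1,883,835.62.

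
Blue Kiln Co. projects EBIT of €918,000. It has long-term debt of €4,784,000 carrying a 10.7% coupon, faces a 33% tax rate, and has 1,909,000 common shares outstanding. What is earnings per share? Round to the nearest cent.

€0.14

Interest = €511,888.00, so EBT = €918,000 − €511,888.00 = €406,112.00.
After tax at 33%: net income = €406,112.00 × 0.67 = €272,095.04.
EPS = €272,095.04 ÷ 1,909,000 = €0.14.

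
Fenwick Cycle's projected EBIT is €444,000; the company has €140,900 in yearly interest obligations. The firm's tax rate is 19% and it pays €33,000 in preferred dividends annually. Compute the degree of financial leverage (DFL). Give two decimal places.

Annual interest charges come to €140,900.00.
Preferred dividends grossed up pre-tax: €33,000 / (1 − 0.19) = €40,740.74.
DFL = EBIT ÷ [EBIT − I − D_p/(1−t)] = €444,000 ÷ [€444,000 − €140,900.00 − €40,740.74] = €444,000 ÷ €262,359.26 = 1.6923.

1.69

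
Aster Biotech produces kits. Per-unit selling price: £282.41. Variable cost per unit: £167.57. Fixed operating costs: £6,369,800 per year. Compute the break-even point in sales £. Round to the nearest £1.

CM per unit = £282.41 − £167.57 = £114.84; CM ratio = £114.84 / £282.41 = 0.4066.
Break-even sales = FC ÷ CM ratio = £6,369,800 × £282.41 / £114.84 = £15,664,361.

£15,664,361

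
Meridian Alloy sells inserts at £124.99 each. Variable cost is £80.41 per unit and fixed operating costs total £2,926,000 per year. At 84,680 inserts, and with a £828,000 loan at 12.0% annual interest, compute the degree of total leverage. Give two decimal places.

Contribution at this volume is 84,680 × £44.58 = £3,775,034.40.
EBIT = £3,775,034.40 − £2,926,000 = £849,034.40. Interest = £99,360.00.
DOL = £3,775,034.40 ÷ £849,034.40 = 4.4463; DFL = £849,034.40 ÷ £749,674.40 = 1.1325.
Combined leverage = 4.4463 × 1.1325 = 5.0354.

5.04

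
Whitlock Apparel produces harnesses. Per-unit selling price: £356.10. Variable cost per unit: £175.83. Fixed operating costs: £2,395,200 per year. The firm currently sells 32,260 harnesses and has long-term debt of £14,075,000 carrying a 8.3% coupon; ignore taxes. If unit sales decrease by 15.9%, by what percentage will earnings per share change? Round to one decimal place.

-41.1%

At 32,260 units, contribution = 32,260 × £180.27 = £5,815,510.20.
EBIT = £5,815,510.20 − £2,395,200 = £3,420,310.20.
Interest = £1,168,225.00, so EBIT − I = £2,252,085.20.
Degree of combined leverage = contribution ÷ (EBIT − I) = £5,815,510.20 ÷ £2,252,085.20 = 2.5823.
EPS therefore changes by 2.5823 × (-15.9%) = -41.1%.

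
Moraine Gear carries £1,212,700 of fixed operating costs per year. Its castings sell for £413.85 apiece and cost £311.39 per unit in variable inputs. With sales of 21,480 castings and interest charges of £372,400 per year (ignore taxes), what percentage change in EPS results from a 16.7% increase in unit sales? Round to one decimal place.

Total contribution margin = 21,480 × £102.46 = £2,200,840.80.
Operating income = contribution − fixed costs = £2,200,840.80 − £1,212,700 = £988,140.80.
Interest = £372,400.00, so EBIT − I = £615,740.80.
DCL = total CM / (EBIT − I) = £2,200,840.80 / £615,740.80 = 3.5743.
%ΔEPS = DCL × %ΔSales = 3.5743 × +16.7% = +59.7%.

+59.7%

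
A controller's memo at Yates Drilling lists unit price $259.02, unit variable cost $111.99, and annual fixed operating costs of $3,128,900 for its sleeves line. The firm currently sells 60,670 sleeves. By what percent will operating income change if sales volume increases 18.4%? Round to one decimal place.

+28.3%

Contribution at this volume is 60,670 × $147.03 = $8,920,310.10.
Subtracting fixed costs: EBIT = $8,920,310.10 − $3,128,900 = $5,791,410.10.
So DOL = total CM / EBIT = $8,920,310.10 / $5,791,410.10 = 1.5403.
Operating income changes by 1.5403 × +18.4% = +28.3%.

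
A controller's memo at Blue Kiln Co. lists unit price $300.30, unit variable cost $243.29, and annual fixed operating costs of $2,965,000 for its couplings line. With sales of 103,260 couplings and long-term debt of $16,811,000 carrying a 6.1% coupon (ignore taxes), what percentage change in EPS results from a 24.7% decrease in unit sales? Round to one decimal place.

-76.7%

At 103,260 units, contribution = 103,260 × $57.01 = $5,886,852.60.
Subtracting fixed costs: EBIT = $5,886,852.60 − $2,965,000 = $2,921,852.60.
Interest = $1,025,471.00, so EBIT − I = $1,896,381.60.
DCL = total CM / (EBIT − I) = $5,886,852.60 / $1,896,381.60 = 3.1043.
%ΔEPS = DCL × %ΔSales = 3.1043 × -24.7% = -76.7%.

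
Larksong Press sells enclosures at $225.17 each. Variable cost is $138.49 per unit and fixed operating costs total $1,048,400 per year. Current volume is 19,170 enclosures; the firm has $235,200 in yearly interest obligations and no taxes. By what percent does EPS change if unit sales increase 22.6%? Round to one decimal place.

+99.3%

At 19,170 units, contribution = 19,170 × $86.68 = $1,661,655.60.
Operating income = contribution − fixed costs = $1,661,655.60 − $1,048,400 = $613,255.60.
After interest of $235,200.00, pre-tax earnings = $378,055.60.
DCL = total CM / (EBIT − I) = $1,661,655.60 / $378,055.60 = 4.3953.
EPS therefore changes by 4.3953 × (+22.6%) = +99.3%.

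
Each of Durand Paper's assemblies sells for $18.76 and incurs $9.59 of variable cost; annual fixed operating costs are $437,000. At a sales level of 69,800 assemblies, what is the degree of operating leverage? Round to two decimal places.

Total contribution margin = 69,800 × $9.17 = $640,066.00.
Operating income = contribution − fixed costs = $640,066.00 − $437,000 = $203,066.00.
So DOL = total CM / EBIT = $640,066.00 / $203,066.00 = 3.1520.

3.15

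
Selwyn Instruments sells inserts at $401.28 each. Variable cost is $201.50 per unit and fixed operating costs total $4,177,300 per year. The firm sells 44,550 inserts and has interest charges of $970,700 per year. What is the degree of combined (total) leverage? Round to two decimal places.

Contribution at this volume is 44,550 × $199.78 = $8,900,199.00.
EBIT = $8,900,199.00 − $4,177,300 = $4,722,899.00. Interest = $970,700.00, so EBIT − I = $3,752,199.00.
Degree of total leverage = total CM / (EBIT − interest) = $8,900,199.00 / $3,752,199.00 = 2.3720.

2.37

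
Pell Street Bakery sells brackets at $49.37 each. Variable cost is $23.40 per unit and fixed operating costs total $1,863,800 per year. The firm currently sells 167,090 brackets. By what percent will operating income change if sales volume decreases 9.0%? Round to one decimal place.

-15.8%

At 167,090 units, contribution = 167,090 × $25.97 = $4,339,327.30.
Subtracting fixed costs: EBIT = $4,339,327.30 − $1,863,800 = $2,475,527.30.
Degree of operating leverage = $4,339,327.30 / $2,475,527.30 = 1.7529.
So EBIT moves 1.7529 × (-9.0%) = -15.8%.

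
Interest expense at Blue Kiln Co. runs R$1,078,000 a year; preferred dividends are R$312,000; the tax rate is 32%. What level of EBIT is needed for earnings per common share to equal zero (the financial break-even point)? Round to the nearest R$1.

Grossing the preferred dividend up to pre-tax terms: R$312,000 / (1 − 0.32) = R$458,823.53.
Financial break-even EBIT = interest + D_p ÷ (1 − t) = R$1,078,000 + R$458,823.53 = R$1,536,823.53.

R$1,536,824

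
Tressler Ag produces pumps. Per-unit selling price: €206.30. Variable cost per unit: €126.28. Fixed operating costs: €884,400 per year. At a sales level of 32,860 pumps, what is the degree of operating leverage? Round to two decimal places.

1.51

At 32,860 units, contribution = 32,860 × €80.02 = €2,629,457.20.
Subtracting fixed costs: EBIT = €2,629,457.20 − €884,400 = €1,745,057.20.
So DOL = total CM / EBIT = €2,629,457.20 / €1,745,057.20 = 1.5068.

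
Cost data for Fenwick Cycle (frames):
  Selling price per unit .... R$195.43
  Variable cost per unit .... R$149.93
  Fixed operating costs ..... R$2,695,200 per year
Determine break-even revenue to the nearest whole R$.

R$11,576,328

CM per unit = R$195.43 − R$149.93 = R$45.50; CM ratio = R$45.50 / R$195.43 = 0.2328.
Break-even sales = FC ÷ CM ratio = R$2,695,200 × R$195.43 / R$45.50 = R$11,576,328.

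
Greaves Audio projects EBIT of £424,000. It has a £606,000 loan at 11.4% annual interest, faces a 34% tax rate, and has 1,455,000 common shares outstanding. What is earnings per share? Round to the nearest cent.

Pre-tax income = £424,000 − £69,084.00 = £354,916.00.
After tax at 34%: net income = £354,916.00 × 0.66 = £234,244.56.
EPS = £234,244.56 ÷ 1,455,000 = £0.16.

£0.16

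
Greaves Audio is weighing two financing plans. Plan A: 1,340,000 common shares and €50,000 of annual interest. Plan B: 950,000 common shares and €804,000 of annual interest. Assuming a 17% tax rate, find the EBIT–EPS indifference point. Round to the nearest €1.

€2,640,667

Set EPS_A = EPS_B: (EBIT − €50,000)(1 − 0.17) ÷ 1,340,000 = (EBIT − €804,000)(1 − 0.17) ÷ 950,000.
The (1 − t) factor cancels: (EBIT − 50,000) × 950,000 = (EBIT − 804,000) × 1,340,000.
Solving, EBIT = (804,000·1,340,000 − 50,000·950,000) / (1,340,000 − 950,000) = 1,029,860,000,000 / 390,000 = 2,640,666.67.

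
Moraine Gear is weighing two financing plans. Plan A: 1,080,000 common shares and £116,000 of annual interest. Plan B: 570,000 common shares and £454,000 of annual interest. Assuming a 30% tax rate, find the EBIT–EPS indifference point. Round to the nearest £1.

At indifference, (EBIT − 116,000)(1 − t)/1,080,000 = (EBIT − 454,000)(1 − t)/570,000.
The (1 − t) factor cancels: (EBIT − 116,000) × 570,000 = (EBIT − 454,000) × 1,080,000.
EBIT × (1,080,000 − 570,000) = 454,000 × 1,080,000 − 116,000 × 570,000 = 424,200,000,000, so EBIT = 424,200,000,000 ÷ 510,000 = 831,764.71.

£831,765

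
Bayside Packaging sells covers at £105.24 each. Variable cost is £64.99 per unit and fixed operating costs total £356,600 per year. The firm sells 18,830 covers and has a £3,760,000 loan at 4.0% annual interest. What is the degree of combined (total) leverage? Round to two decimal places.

3.02

Contribution at this volume is 18,830 × £40.25 = £757,907.50.
EBIT = £757,907.50 − £356,600 = £401,307.50. Interest = £150,400.00.
DOL = £757,907.50 ÷ £401,307.50 = 1.8886; DFL = £401,307.50 ÷ £250,907.50 = 1.5994.
DCL = DOL × DFL = 1.8886 × 1.5994 = 3.0206.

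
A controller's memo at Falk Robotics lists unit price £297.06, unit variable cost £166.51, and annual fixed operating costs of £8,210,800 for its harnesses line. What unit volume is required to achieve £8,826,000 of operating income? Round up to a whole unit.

130,501 harnesses

Each unit contributes £297.06 − £166.51 = £130.55.
Required volume = (fixed costs + target profit) ÷ CM = (£8,210,800 + £8,826,000) ÷ £130.55 = 130,500.19, so 130,501 harnesses.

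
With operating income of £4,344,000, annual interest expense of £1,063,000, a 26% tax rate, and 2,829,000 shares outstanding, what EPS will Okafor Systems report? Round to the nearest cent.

Interest = £1,063,000.00, so EBT = £4,344,000 − £1,063,000.00 = £3,281,000.00.
Net income = £3,281,000.00 × (1 − 0.26) = £2,427,940.00.
Per share: £2,427,940.00 / 2,829,000 shares = £0.86.

£0.86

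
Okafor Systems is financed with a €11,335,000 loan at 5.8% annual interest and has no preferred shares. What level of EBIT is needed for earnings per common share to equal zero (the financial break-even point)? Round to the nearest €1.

€657,430

Annual interest = 5.8% × €11,335,000 = €657,430.00.
With no preferred dividends, EPS = 0 when EBIT exactly covers interest, so the financial break-even EBIT is €657,430.00.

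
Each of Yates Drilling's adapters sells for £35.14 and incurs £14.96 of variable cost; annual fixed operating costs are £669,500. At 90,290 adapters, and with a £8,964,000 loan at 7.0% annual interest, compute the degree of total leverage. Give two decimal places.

3.47

Total contribution margin = 90,290 × £20.18 = £1,822,052.20.
Operating income = contribution − fixed costs = £1,822,052.20 − £669,500 = £1,152,552.20. Interest = £627,480.00, so EBIT − I = £525,072.20.
Degree of total leverage = total CM / (EBIT − interest) = £1,822,052.20 / £525,072.20 = 3.4701.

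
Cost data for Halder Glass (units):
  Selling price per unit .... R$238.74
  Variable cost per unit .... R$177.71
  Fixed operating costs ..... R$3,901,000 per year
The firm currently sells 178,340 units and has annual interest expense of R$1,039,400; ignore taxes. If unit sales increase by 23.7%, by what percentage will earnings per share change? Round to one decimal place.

+43.4%

Total contribution margin = 178,340 × R$61.03 = R$10,884,090.20.
Subtracting fixed costs: EBIT = R$10,884,090.20 − R$3,901,000 = R$6,983,090.20.
After interest of R$1,039,400.00, pre-tax earnings = R$5,943,690.20.
Degree of combined leverage = contribution ÷ (EBIT − I) = R$10,884,090.20 ÷ R$5,943,690.20 = 1.8312.
EPS therefore changes by 1.8312 × (+23.7%) = +43.4%.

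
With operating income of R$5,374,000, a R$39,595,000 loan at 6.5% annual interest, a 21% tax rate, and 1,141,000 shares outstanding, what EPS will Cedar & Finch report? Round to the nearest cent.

Pre-tax income = R$5,374,000 − R$2,573,675.00 = R$2,800,325.00.
After tax at 21%: net income = R$2,800,325.00 × 0.79 = R$2,212,256.75.
Per share: R$2,212,256.75 / 1,141,000 shares = R$1.94.

R$1.94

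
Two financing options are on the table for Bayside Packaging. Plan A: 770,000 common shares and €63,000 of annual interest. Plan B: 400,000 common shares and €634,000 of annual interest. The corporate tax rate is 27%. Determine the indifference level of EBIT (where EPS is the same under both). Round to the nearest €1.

€1,251,297

At indifference, (EBIT − 63,000)(1 − t)/770,000 = (EBIT − 634,000)(1 − t)/400,000.
The (1 − t) factor cancels: (EBIT − 63,000) × 400,000 = (EBIT − 634,000) × 770,000.
Solving, EBIT = (634,000·770,000 − 63,000·400,000) / (770,000 − 400,000) = 462,980,000,000 / 370,000 = 1,251,297.30.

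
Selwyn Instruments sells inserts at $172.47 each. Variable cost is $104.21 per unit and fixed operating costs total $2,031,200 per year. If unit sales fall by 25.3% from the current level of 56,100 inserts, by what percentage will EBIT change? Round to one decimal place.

-53.9%

Total contribution margin = 56,100 × $68.26 = $3,829,386.00.
Operating income = contribution − fixed costs = $3,829,386.00 − $2,031,200 = $1,798,186.00.
So DOL = total CM / EBIT = $3,829,386.00 / $1,798,186.00 = 2.1296.
%ΔEBIT = DOL × %ΔSales = 2.1296 × -25.3% = -53.9%.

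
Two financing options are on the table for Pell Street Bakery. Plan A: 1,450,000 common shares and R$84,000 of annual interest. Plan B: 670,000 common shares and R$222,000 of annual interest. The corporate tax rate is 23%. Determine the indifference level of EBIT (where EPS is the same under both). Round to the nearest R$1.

At indifference, (EBIT − 84,000)(1 − t)/1,450,000 = (EBIT − 222,000)(1 − t)/670,000.
The (1 − t) factor cancels: (EBIT − 84,000) × 670,000 = (EBIT − 222,000) × 1,450,000.
EBIT × (1,450,000 − 670,000) = 222,000 × 1,450,000 − 84,000 × 670,000 = 265,620,000,000, so EBIT = 265,620,000,000 ÷ 780,000 = 340,538.46.

R$340,538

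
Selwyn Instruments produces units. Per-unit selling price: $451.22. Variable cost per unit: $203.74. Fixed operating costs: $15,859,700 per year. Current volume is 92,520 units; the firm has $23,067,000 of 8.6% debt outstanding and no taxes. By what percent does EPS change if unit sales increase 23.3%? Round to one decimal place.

+105.6%

Total contribution margin = 92,520 × $247.48 = $22,896,849.60.
EBIT = $22,896,849.60 − $15,859,700 = $7,037,149.60.
After interest of $1,983,762.00, pre-tax earnings = $5,053,387.60.
DCL = total CM / (EBIT − I) = $22,896,849.60 / $5,053,387.60 = 4.5310.
%ΔEPS = DCL × %ΔSales = 4.5310 × +23.3% = +105.6%.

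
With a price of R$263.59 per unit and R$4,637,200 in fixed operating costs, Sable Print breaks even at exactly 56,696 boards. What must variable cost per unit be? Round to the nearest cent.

Contribution per unit must be FC / Q = R$4,637,200 / 56,696 = R$81.7906.
Variable cost per unit = R$263.59 − R$81.7906 = R$181.80.

R$181.80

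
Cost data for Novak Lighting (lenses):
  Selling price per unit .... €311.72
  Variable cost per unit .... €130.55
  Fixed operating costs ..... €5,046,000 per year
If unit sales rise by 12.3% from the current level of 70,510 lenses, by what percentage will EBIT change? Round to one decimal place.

Total contribution margin = 70,510 × €181.17 = €12,774,296.70.
EBIT = €12,774,296.70 − €5,046,000 = €7,728,296.70.
DOL = contribution ÷ EBIT = €12,774,296.70 ÷ €7,728,296.70 = 1.6529.
%ΔEBIT = DOL × %ΔSales = 1.6529 × +12.3% = +20.3%.

+20.3%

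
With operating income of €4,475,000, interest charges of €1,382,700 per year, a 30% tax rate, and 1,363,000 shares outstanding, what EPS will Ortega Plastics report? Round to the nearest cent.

€1.59

Pre-tax income = €4,475,000 − €1,382,700.00 = €3,092,300.00.
Net income = €3,092,300.00 × (1 − 0.30) = €2,164,610.00.
EPS = €2,164,610.00 ÷ 1,363,000 = €1.59.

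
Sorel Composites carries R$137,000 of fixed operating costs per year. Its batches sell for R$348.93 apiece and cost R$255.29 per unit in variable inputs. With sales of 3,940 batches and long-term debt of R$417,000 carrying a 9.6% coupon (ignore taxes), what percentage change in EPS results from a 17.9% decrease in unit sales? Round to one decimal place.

-34.4%

Contribution at this volume is 3,940 × R$93.64 = R$368,941.60.
Operating income = contribution − fixed costs = R$368,941.60 − R$137,000 = R$231,941.60.
Interest = R$40,032.00, so EBIT − I = R$191,909.60.
DCL = total CM / (EBIT − I) = R$368,941.60 / R$191,909.60 = 1.9225.
EPS therefore changes by 1.9225 × (-17.9%) = -34.4%.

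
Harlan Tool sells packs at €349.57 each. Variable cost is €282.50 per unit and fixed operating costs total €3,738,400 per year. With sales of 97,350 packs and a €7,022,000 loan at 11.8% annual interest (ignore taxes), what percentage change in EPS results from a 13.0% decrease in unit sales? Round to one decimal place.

Contribution at this volume is 97,350 × €67.07 = €6,529,264.50.
Operating income = contribution − fixed costs = €6,529,264.50 − €3,738,400 = €2,790,864.50.
Interest = €828,596.00, so EBIT − I = €1,962,268.50.
Degree of combined leverage = contribution ÷ (EBIT − I) = €6,529,264.50 ÷ €1,962,268.50 = 3.3274.
EPS therefore changes by 3.3274 × (-13.0%) = -43.3%.

-43.3%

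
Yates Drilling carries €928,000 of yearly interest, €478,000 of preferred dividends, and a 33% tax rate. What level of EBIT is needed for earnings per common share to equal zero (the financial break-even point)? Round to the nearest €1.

Preferred dividends are paid after tax, so their pre-tax equivalent is €478,000 ÷ (1 − 0.33) = €713,432.84.
Financial break-even EBIT = interest + D_p ÷ (1 − t) = €928,000 + €713,432.84 = €1,641,432.84.

€1,641,433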